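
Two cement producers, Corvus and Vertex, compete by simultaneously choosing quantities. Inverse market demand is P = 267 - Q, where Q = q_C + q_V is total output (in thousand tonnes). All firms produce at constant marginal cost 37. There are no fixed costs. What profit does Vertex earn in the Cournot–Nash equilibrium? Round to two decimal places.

5877.78

A representative firm's profit is π_i = q_i(267 - Q) - 37q_i.
Setting ∂π_i/∂q_i = 0 with rivals' quantities fixed: 230 - 2q_i - q_j = 0.
With identical firms every q_j equals q_i, so q_j = q_i and 230 = 3q_i, giving q_i = 230/3.
Price P = 267 - 460/3 = 341/3.
Vertex's profit: (341/3 - 37)·(230/3) = 5877.7778.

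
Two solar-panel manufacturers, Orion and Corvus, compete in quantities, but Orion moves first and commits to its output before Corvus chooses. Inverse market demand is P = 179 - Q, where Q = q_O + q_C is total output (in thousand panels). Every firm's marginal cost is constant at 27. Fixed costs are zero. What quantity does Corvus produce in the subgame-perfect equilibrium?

38

The follower Corvus best-responds to any q_O: π_C = (179 - Q)q_C - 27q_C.
Follower FOC: 152 - q_O - 2q_C = 0, so q_C(q_O) = (152 - q_O)/2.
Orion substitutes q_C(q_O) into its own profit: π_O = q_O(179 - q_O - (152 - q_O)/2) - 27q_O = (103 - (1/2)q_O)q_O - 27q_O.
Maximising: ∂π_O/∂q_O = 76 - q_O = 0, giving q_O = 76.
Then q_C = (152 - 76)/2 = 38.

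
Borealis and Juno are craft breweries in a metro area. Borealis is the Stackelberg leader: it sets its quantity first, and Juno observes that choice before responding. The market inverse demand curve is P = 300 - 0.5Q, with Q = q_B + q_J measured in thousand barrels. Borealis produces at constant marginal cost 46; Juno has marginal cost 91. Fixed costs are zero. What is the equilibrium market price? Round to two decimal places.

120.75

Solve by backward induction. Given q_B, the follower Juno maximises π_J = (300 - (1/2)q_B - (1/2)q_J)q_J - 91q_J.
Setting the follower's marginal profit to zero, 209 - (1/2)q_B - q_J = 0, i.e. q_J = (209 - (1/2)q_B).
The leader anticipates this reaction. Substituting into P = 300 - 0.5Q gives P = 391/2 - (1/4)q_B, so π_B = (391/2 - (1/4)q_B)q_B - 46q_B.
The leader's first-order condition 299/2 - (1/2)q_B = 0 yields q_B = 299.
Then q_J = (209 - (1/2)·299) = 119/2.
Total output Q = 717/2, so price P = 300 - (1/2)·(717/2) = 483/4.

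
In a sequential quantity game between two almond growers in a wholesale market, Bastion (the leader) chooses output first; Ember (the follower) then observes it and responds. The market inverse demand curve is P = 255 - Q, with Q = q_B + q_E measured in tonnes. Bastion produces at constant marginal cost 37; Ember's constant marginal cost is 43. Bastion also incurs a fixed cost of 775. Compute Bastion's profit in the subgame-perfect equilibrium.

5497

The follower Ember best-responds to any q_B: π_E = (255 - Q)q_E - 43q_E.
Setting the follower's marginal profit to zero, 212 - q_B - 2q_E = 0, i.e. q_E = (212 - q_B)/2.
Bastion substitutes q_E(q_B) into its own profit: π_B = q_B(255 - q_B - (212 - q_B)/2) - 37q_B = (149 - (1/2)q_B)q_B - 37q_B.
Maximising: ∂π_B/∂q_B = 112 - q_B = 0, giving q_B = 112.
Then q_E = (212 - 112)/2 = 50.
Price P = 255 - 162 = 93.
Bastion's profit: (93 - 37)·112 - 775 = 5497.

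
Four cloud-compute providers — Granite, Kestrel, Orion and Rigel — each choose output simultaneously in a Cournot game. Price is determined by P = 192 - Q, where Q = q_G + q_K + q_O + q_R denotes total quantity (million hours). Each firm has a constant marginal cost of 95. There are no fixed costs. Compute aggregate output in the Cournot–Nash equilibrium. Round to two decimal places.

A representative firm's profit is π_i = q_i(192 - Q) - 95q_i.
First-order condition (treating rivals' output as given): 97 - 2q_i - Σ_{j≠i} q_j = 0.
By symmetry each firm produces the same amount; substituting Σ_{j≠i} q_j = 3q_i yields q_i = 97/5.
Total output Q = 97/5 + 97/5 + 97/5 + 97/5 = 388/5.

77.60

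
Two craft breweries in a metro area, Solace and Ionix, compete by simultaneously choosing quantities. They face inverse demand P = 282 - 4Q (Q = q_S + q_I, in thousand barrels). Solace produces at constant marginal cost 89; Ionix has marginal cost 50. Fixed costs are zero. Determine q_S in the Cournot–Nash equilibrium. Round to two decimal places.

12.83

Solace's profit: π_S = (282 - 4Q)q_S - (89q_S). Setting ∂π_S/∂q_S = 0: 193 - 8q_S - 4(q_I) = 0.
Ionix's first-order condition: 232 - 8q_I - 4(q_S) = 0.
Rearranging gives the reaction functions q_S = (193 - 4q_I)/8 and q_I = (232 - 4q_S)/8.
Substituting one into the other gives q_S = 77/6 and q_I = 271/12.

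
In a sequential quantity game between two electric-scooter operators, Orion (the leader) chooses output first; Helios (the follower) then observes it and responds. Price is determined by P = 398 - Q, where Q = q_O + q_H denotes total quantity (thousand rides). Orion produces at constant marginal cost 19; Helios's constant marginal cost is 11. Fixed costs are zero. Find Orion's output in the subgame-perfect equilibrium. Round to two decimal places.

Solve by backward induction. Given q_O, the follower Helios maximises π_H = (398 - q_O - q_H)q_H - 11q_H.
∂π_H/∂q_H = 387 - q_O - 2q_H = 0 gives the reaction function q_H = (387 - q_O)/2.
Orion substitutes q_H(q_O) into its own profit: π_O = q_O(398 - q_O - (387 - q_O)/2) - 19q_O = (409/2 - (1/2)q_O)q_O - 19q_O.
The leader's first-order condition 371/2 - q_O = 0 yields q_O = 371/2.
Then q_H = (387 - 371/2)/2 = 403/4.

185.50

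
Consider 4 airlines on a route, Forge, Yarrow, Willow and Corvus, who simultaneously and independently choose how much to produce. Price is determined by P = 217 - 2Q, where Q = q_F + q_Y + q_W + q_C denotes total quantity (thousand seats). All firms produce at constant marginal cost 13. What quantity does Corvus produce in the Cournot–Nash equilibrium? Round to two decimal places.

20.40

Each firm earns π_i = (217 - 2Q)q_i - 13q_i.
First-order condition (treating rivals' output as given): 204 - 4q_i - 2·Σ_{j≠i} q_j = 0.
With identical firms every q_j equals q_i, so Σ_{j≠i} q_j = 3q_i and 204 = 10q_i, giving q_i = 102/5.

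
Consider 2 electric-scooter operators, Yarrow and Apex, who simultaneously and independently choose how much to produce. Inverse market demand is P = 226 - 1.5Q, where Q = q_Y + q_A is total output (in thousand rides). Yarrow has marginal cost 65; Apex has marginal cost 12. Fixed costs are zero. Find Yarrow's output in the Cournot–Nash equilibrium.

24

Yarrow's profit: π_Y = (226 - 1.5Q)q_Y - (65q_Y). Setting ∂π_Y/∂q_Y = 0: 161 - 3q_Y - (3/2)(q_A) = 0.
Apex's first-order condition: 214 - 3q_A - (3/2)(q_Y) = 0.
Best responses: q_Y = (161 - (3/2)q_A)/3, q_A = (214 - (3/2)q_Y)/3.
Substituting one into the other gives q_Y = 24 and q_A = 178/3.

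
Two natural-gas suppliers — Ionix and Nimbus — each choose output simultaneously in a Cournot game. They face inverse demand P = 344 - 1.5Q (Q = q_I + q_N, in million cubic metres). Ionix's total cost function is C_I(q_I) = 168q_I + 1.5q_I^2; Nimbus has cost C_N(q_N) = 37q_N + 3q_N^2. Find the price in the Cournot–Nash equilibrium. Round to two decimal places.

Ionix's profit: π_I = (344 - 1.5Q)q_I - (168q_I + (3/2)q_I²). Setting ∂π_I/∂q_I = 0: 176 - 6q_I - (3/2)(q_N) = 0.
Nimbus's profit: π_N = (344 - 1.5Q)q_N - (37q_N + 3q_N²). Setting ∂π_N/∂q_N = 0: 307 - 9q_N - (3/2)(q_I) = 0.
So q_I = (176 - (3/2)q_N)/6 and q_N = (307 - (3/2)q_I)/9.
Substituting one into the other gives q_I = 1498/69 and q_N = 30.4928.
Total output Q = 52.2029, so price P = 344 - (3/2)·52.2029 = 265.6957.

265.70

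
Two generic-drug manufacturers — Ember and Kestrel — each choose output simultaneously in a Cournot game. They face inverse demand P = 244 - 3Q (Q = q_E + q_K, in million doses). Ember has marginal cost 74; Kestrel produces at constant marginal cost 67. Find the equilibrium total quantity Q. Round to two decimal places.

38.56

Ember's profit: π_E = (244 - 3Q)q_E - (74q_E). Setting ∂π_E/∂q_E = 0: 170 - 6q_E - 3(q_K) = 0.
Kestrel's profit: π_K = (244 - 3Q)q_K - (67q_K). Setting ∂π_K/∂q_K = 0: 177 - 6q_K - 3(q_E) = 0.
Best responses: q_E = (170 - 3q_K)/6, q_K = (177 - 3q_E)/6.
Solving the pair: q_E = 163/9, q_K = 184/9.
Total output Q = 163/9 + 184/9 = 347/9.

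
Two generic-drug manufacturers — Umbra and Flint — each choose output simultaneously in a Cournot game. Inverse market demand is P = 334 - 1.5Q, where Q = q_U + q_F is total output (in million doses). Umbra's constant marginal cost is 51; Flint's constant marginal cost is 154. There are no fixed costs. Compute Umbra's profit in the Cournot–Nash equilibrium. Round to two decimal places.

Umbra's profit: π_U = (334 - 1.5Q)q_U - (51q_U). Setting ∂π_U/∂q_U = 0: 283 - 3q_U - (3/2)(q_F) = 0.
Flint's first-order condition: 180 - 3q_F - (3/2)(q_U) = 0.
So q_U = (283 - (3/2)q_F)/3 and q_F = (180 - (3/2)q_U)/3.
Substituting one into the other gives q_U = 772/9 and q_F = 154/9.
Price P = 334 - (3/2)·(926/9) = 539/3.
Umbra's profit: (539/3 - 51)·(772/9) = 11036.7407.

11036.74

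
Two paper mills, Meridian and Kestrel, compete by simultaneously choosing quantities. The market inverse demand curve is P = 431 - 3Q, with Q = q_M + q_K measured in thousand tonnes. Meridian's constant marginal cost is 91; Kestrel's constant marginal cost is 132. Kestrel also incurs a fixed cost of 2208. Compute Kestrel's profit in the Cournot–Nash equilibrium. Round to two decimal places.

Meridian's profit: π_M = (431 - 3Q)q_M - (91q_M). Setting ∂π_M/∂q_M = 0: 340 - 6q_M - 3(q_K) = 0.
Kestrel's profit: π_K = (431 - 3Q)q_K - (132q_K). Setting ∂π_K/∂q_K = 0: 299 - 6q_K - 3(q_M) = 0.
Rearranging gives the reaction functions q_M = (340 - 3q_K)/6 and q_K = (299 - 3q_M)/6.
Substituting one into the other gives q_M = 127/3 and q_K = 86/3.
Price P = 431 - 3·71 = 218.
Kestrel's profit: (218 - 132)·(86/3) - 2208 = 772/3.

257.33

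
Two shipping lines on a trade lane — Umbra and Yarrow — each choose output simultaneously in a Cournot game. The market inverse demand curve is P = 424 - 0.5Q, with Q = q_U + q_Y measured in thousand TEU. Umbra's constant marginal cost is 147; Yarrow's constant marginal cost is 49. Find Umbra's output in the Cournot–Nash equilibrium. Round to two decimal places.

Umbra's profit: π_U = (424 - 0.5Q)q_U - (147q_U). Setting ∂π_U/∂q_U = 0: 277 - q_U - (1/2)(q_Y) = 0.
Yarrow's first-order condition: 375 - q_Y - (1/2)(q_U) = 0.
Best responses: q_U = (277 - (1/2)q_Y), q_Y = (375 - (1/2)q_U).
Substituting one into the other gives q_U = 358/3 and q_Y = 946/3.

119.33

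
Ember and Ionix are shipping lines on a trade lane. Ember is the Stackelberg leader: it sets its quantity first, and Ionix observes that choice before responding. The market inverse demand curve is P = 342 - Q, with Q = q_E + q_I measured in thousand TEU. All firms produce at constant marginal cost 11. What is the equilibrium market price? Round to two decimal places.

93.75

The follower Ionix best-responds to any q_E: π_I = (342 - Q)q_I - 11q_I.
Follower FOC: 331 - q_E - 2q_I = 0, so q_I(q_E) = (331 - q_E)/2.
Ember substitutes q_I(q_E) into its own profit: π_E = q_E(342 - q_E - (331 - q_E)/2) - 11q_E = (353/2 - (1/2)q_E)q_E - 11q_E.
Maximising: ∂π_E/∂q_E = 331/2 - q_E = 0, giving q_E = 331/2.
Then q_I = (331 - 331/2)/2 = 331/4.
Total output Q = 993/4, so price P = 342 - 993/4 = 375/4.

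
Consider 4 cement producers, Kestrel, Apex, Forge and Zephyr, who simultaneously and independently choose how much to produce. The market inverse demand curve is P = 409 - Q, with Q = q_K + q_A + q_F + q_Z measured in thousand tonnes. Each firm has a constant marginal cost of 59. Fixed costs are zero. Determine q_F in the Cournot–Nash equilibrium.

A representative firm's profit is π_i = q_i(409 - Q) - 59q_i.
First-order condition (treating rivals' output as given): 350 - 2q_i - Σ_{j≠i} q_j = 0.
By symmetry each firm produces the same amount; substituting Σ_{j≠i} q_j = 3q_i yields q_i = 350/5 = 70.

70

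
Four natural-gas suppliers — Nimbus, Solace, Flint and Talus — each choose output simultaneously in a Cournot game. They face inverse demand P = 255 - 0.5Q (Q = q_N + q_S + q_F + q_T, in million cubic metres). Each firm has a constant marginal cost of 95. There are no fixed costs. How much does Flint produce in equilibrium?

Each firm earns π_i = (255 - 0.5Q)q_i - 95q_i.
Setting ∂π_i/∂q_i = 0 with rivals' quantities fixed: 160 - q_i - (1/2)·Σ_{j≠i} q_j = 0.
With identical firms every q_j equals q_i, so Σ_{j≠i} q_j = 3q_i and 160 = (5/2)q_i, giving q_i = 64.

64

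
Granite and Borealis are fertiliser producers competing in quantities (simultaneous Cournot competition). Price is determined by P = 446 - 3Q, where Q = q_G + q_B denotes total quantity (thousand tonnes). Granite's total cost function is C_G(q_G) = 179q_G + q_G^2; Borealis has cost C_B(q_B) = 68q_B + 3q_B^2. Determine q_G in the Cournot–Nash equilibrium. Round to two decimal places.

Granite's profit: π_G = (446 - 3Q)q_G - (179q_G + q_G²). Setting ∂π_G/∂q_G = 0: 267 - 8q_G - 3(q_B) = 0.
Borealis's profit: π_B = (446 - 3Q)q_B - (68q_B + 3q_B²). Setting ∂π_B/∂q_B = 0: 378 - 12q_B - 3(q_G) = 0.
So q_G = (267 - 3q_B)/8 and q_B = (378 - 3q_G)/12.
Solving the pair: q_G = 690/29, q_B = 741/29.

23.79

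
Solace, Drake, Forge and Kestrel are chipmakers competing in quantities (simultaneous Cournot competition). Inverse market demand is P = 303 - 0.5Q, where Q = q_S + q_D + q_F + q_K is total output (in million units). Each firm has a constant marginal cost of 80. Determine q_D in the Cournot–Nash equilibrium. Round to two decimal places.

89.20

A representative firm's profit is π_i = q_i(303 - 0.5Q) - 80q_i.
First-order condition (treating rivals' output as given): 223 - q_i - (1/2)·Σ_{j≠i} q_j = 0.
With identical firms every q_j equals q_i, so Σ_{j≠i} q_j = 3q_i and 223 = (5/2)q_i, giving q_i = 446/5.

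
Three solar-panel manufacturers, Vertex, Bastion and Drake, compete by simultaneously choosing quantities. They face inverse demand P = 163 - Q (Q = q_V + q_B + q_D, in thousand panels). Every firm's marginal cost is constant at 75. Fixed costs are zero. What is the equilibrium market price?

A representative firm's profit is π_i = q_i(163 - Q) - 75q_i.
Setting ∂π_i/∂q_i = 0 with rivals' quantities fixed: 88 - 2q_i - Σ_{j≠i} q_j = 0.
By symmetry each firm produces the same amount; substituting Σ_{j≠i} q_j = 2q_i yields q_i = 88/4 = 22.
Total output Q = 66, so price P = 163 - 66 = 97.

97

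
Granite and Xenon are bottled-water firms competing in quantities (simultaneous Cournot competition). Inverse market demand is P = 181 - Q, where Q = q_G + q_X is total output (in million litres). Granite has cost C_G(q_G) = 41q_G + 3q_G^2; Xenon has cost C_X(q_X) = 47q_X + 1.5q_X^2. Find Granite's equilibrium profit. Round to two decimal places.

Granite's profit: π_G = (181 - Q)q_G - (41q_G + 3q_G²). Setting ∂π_G/∂q_G = 0: 140 - 8q_G - (q_X) = 0.
Xenon's profit: π_X = (181 - Q)q_X - (47q_X + (3/2)q_X²). Setting ∂π_X/∂q_X = 0: 134 - 5q_X - (q_G) = 0.
Rearranging gives the reaction functions q_G = (140 - q_X)/8 and q_X = (134 - q_G)/5.
Solving the pair: q_G = 566/39, q_X = 932/39.
Price P = 181 - 1498/39 = 142.5897.
Granite's profit: 142.5897·(566/39) - 41·(566/39) - 3(566/39)² = 842.4878.

842.49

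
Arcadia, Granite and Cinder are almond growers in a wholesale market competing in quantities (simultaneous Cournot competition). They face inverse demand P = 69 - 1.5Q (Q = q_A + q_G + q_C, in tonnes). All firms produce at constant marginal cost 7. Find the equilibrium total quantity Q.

A representative firm's profit is π_i = q_i(69 - 1.5Q) - 7q_i.
First-order condition (treating rivals' output as given): 62 - 3q_i - (3/2)·Σ_{j≠i} q_j = 0.
By symmetry each firm produces the same amount; substituting Σ_{j≠i} q_j = 2q_i yields q_i = 62/6 = 31/3.
Total output Q = 31/3 + 31/3 + 31/3 = 31.

31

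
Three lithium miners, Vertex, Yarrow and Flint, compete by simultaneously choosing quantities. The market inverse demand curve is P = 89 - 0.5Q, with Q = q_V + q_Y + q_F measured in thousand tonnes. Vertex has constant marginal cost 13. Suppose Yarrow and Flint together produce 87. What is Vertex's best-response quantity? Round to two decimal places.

32.50

With rivals' combined output fixed at 87, Vertex's profit is π_V = (89 - (1/2)·87 - (1/2)q_V)q_V - (13q_V) = (91/2 - (1/2)q_V)q_V - (13q_V).
∂π_V/∂q_V = 65/2 - q_V = 0, so q_V = 65/2.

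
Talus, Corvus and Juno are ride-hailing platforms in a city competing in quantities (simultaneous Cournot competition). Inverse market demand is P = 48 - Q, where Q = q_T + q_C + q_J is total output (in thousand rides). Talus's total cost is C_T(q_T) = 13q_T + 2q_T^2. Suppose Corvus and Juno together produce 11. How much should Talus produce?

With rivals' combined output fixed at 11, Talus's profit is π_T = (48 - 11 - q_T)q_T - (13q_T + 2q_T²) = (37 - q_T)q_T - (13q_T + 2q_T²).
∂π_T/∂q_T = 24 - 6q_T = 0, so q_T = 4.

4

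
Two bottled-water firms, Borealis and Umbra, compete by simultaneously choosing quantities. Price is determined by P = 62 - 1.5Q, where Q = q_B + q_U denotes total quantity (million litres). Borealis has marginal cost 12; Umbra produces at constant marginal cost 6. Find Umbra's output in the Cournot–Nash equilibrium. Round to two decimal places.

13.78

Borealis's profit: π_B = (62 - 1.5Q)q_B - (12q_B). Setting ∂π_B/∂q_B = 0: 50 - 3q_B - (3/2)(q_U) = 0.
Umbra's profit: π_U = (62 - 1.5Q)q_U - (6q_U). Setting ∂π_U/∂q_U = 0: 56 - 3q_U - (3/2)(q_B) = 0.
So q_B = (50 - (3/2)q_U)/3 and q_U = (56 - (3/2)q_B)/3.
Solving the pair: q_B = 88/9, q_U = 124/9.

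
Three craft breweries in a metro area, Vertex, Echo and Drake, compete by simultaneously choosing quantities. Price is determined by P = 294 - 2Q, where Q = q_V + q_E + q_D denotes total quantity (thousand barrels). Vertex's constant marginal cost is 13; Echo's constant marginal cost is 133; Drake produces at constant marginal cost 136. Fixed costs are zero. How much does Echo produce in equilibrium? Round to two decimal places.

5.50

Vertex's profit: π_V = (294 - 2Q)q_V - (13q_V). Setting ∂π_V/∂q_V = 0: 281 - 4q_V - 2(q_E + q_D) = 0.
Echo's first-order condition: 161 - 4q_E - 2(q_V + q_D) = 0.
Drake's first-order condition: 158 - 4q_D - 2(q_V + q_E) = 0.
Adding the 3 conditions: 600 − 4Q − 4Q = 0, i.e. Q = 75.
Back-substituting: q_V = (281 − 150)/2 = 131/2, q_E = (161 − 150)/2 = 11/2, q_D = (158 − 150)/2 = 4.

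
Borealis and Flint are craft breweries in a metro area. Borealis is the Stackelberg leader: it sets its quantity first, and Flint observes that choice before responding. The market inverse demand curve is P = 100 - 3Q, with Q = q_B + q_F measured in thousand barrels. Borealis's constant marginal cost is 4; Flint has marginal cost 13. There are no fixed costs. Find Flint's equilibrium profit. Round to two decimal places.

The follower Flint best-responds to any q_B: π_F = (100 - 3Q)q_F - 13q_F.
Setting the follower's marginal profit to zero, 87 - 3q_B - 6q_F = 0, i.e. q_F = (87 - 3q_B)/6.
Borealis substitutes q_F(q_B) into its own profit: π_B = q_B(100 - 3q_B - (87 - 3q_B)/2) - 4q_B = (113/2 - (3/2)q_B)q_B - 4q_B.
Maximising: ∂π_B/∂q_B = 105/2 - 3q_B = 0, giving q_B = 35/2.
Then q_F = (87 - 3·(35/2))/6 = 23/4.
Price P = 100 - 3·(93/4) = 121/4.
Flint's profit: (121/4 - 13)·(23/4) = 1587/16.

99.19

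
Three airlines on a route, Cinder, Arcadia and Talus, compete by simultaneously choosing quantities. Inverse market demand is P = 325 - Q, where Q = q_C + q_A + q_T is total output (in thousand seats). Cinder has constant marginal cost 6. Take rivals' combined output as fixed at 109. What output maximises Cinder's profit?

With rivals' combined output fixed at 109, Cinder's profit is π_C = (325 - 109 - q_C)q_C - (6q_C) = (216 - q_C)q_C - (6q_C).
∂π_C/∂q_C = 210 - 2q_C = 0, so q_C = 105.

105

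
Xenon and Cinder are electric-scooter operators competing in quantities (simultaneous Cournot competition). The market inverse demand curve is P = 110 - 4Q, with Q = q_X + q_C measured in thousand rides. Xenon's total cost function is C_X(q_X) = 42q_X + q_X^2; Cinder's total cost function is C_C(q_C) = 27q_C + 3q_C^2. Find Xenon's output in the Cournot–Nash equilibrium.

5

Xenon's profit: π_X = (110 - 4Q)q_X - (42q_X + q_X²). Setting ∂π_X/∂q_X = 0: 68 - 10q_X - 4(q_C) = 0.
Cinder's profit: π_C = (110 - 4Q)q_C - (27q_C + 3q_C²). Setting ∂π_C/∂q_C = 0: 83 - 14q_C - 4(q_X) = 0.
Best responses: q_X = (68 - 4q_C)/10, q_C = (83 - 4q_X)/14.
Solving the pair: q_X = 5, q_C = 9/2.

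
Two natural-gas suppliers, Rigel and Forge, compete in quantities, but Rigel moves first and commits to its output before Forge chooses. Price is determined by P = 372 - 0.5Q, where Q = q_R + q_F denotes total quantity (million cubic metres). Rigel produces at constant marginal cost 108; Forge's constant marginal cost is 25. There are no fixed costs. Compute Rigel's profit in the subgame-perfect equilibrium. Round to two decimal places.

The follower Forge best-responds to any q_R: π_F = (372 - 0.5Q)q_F - 25q_F.
Setting the follower's marginal profit to zero, 347 - (1/2)q_R - q_F = 0, i.e. q_F = (347 - (1/2)q_R).
Rigel substitutes q_F(q_R) into its own profit: π_R = q_R(372 - (1/2)q_R - (347 - (1/2)q_R)/2) - 108q_R = (397/2 - (1/4)q_R)q_R - 108q_R.
The leader's first-order condition 181/2 - (1/2)q_R = 0 yields q_R = 181.
Then q_F = (347 - (1/2)·181) = 513/2.
Price P = 372 - (1/2)·(875/2) = 613/4.
Rigel's profit: (613/4 - 108)·181 = 8190.2500.

8190.25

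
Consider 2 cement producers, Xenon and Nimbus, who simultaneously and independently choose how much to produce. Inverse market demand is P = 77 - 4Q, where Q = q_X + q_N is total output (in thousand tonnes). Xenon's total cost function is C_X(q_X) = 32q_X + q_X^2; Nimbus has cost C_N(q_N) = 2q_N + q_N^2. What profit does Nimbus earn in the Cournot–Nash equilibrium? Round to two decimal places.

230.23

Xenon's profit: π_X = (77 - 4Q)q_X - (32q_X + q_X²). Setting ∂π_X/∂q_X = 0: 45 - 10q_X - 4(q_N) = 0.
Nimbus's profit: π_N = (77 - 4Q)q_N - (2q_N + q_N²). Setting ∂π_N/∂q_N = 0: 75 - 10q_N - 4(q_X) = 0.
Best responses: q_X = (45 - 4q_N)/10, q_N = (75 - 4q_X)/10.
Solving the pair: q_X = 25/14, q_N = 95/14.
Price P = 77 - 4·(60/7) = 299/7.
Nimbus's profit: (299/7)·(95/14) - 2·(95/14) - (95/14)² = 230.2296.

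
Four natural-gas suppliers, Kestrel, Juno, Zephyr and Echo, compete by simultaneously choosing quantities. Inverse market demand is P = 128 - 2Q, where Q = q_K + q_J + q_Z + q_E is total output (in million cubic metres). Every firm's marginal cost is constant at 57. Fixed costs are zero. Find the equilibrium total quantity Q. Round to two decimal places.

Each firm earns π_i = (128 - 2Q)q_i - 57q_i.
Setting ∂π_i/∂q_i = 0 with rivals' quantities fixed: 71 - 4q_i - 2·Σ_{j≠i} q_j = 0.
By symmetry each firm produces the same amount; substituting Σ_{j≠i} q_j = 3q_i yields q_i = 71/10.
Total output Q = 71/10 + 71/10 + 71/10 + 71/10 = 142/5.

28.40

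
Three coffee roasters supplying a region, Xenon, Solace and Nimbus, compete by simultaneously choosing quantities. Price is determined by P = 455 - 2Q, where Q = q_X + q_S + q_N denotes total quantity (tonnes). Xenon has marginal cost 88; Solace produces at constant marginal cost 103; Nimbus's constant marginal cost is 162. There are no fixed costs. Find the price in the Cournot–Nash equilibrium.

Xenon's profit: π_X = (455 - 2Q)q_X - (88q_X). Setting ∂π_X/∂q_X = 0: 367 - 4q_X - 2(q_S + q_N) = 0.
Solace's first-order condition: 352 - 4q_S - 2(q_X + q_N) = 0.
Nimbus's first-order condition: 293 - 4q_N - 2(q_X + q_S) = 0.
Adding the 3 first-order conditions: 1012 − 8Q = 0, so Q = 253/2.
Back-substituting: q_X = (367 − 253)/2 = 57, q_S = (352 − 253)/2 = 99/2, q_N = (293 − 253)/2 = 20.
Total output Q = 253/2, so price P = 455 - 2·(253/2) = 202.

202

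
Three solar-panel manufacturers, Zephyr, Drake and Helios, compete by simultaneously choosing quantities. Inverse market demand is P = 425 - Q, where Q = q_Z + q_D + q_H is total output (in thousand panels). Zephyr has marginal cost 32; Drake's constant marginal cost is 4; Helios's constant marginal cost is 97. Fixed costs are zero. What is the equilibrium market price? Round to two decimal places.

Zephyr's profit: π_Z = (425 - Q)q_Z - (32q_Z). Setting ∂π_Z/∂q_Z = 0: 393 - 2q_Z - (q_D + q_H) = 0.
Drake's first-order condition: 421 - 2q_D - (q_Z + q_H) = 0.
Helios's profit: π_H = (425 - Q)q_H - (97q_H). Setting ∂π_H/∂q_H = 0: 328 - 2q_H - (q_Z + q_D) = 0.
Summing all 3 equations gives 1142 − 4Q = 0, hence Q = 571/2.
Back-substituting: q_Z = (393 − 571/2) = 215/2, q_D = (421 − 571/2) = 271/2, q_H = (328 − 571/2) = 85/2.
Total output Q = 571/2, so price P = 425 - 571/2 = 279/2.

139.50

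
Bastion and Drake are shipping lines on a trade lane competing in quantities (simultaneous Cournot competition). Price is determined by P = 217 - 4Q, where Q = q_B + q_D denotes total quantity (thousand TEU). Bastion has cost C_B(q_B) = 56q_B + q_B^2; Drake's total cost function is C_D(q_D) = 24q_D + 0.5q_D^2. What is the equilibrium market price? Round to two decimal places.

110.89

Bastion's profit: π_B = (217 - 4Q)q_B - (56q_B + q_B²). Setting ∂π_B/∂q_B = 0: 161 - 10q_B - 4(q_D) = 0.
Drake's first-order condition: 193 - 9q_D - 4(q_B) = 0.
Best responses: q_B = (161 - 4q_D)/10, q_D = (193 - 4q_B)/9.
Solving the pair: q_B = 677/74, q_D = 643/37.
Total output Q = 1963/74, so price P = 217 - 4·(1963/74) = 110.8919.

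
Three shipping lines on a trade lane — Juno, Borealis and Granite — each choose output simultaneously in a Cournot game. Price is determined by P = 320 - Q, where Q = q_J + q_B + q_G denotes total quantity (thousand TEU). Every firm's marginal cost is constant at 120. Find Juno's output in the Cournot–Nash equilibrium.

50

A representative firm's profit is π_i = q_i(320 - Q) - 120q_i.
First-order condition (treating rivals' output as given): 200 - 2q_i - Σ_{j≠i} q_j = 0.
By symmetry each firm produces the same amount; substituting Σ_{j≠i} q_j = 2q_i yields q_i = 200/4 = 50.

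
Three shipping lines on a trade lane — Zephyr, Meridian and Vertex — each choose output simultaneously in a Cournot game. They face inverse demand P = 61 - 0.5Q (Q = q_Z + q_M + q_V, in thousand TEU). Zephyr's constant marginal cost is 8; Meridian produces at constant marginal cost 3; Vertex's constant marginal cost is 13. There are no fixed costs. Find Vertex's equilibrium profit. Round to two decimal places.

136.13

Zephyr's profit: π_Z = (61 - 0.5Q)q_Z - (8q_Z). Setting ∂π_Z/∂q_Z = 0: 53 - q_Z - (1/2)(q_M + q_V) = 0.
Meridian's first-order condition: 58 - q_M - (1/2)(q_Z + q_V) = 0.
Vertex's profit: π_V = (61 - 0.5Q)q_V - (13q_V). Setting ∂π_V/∂q_V = 0: 48 - q_V - (1/2)(q_Z + q_M) = 0.
Adding the 3 conditions: 159 − Q − Q = 0, i.e. Q = 159/2.
Back-substituting: q_Z = (53 − 159/4)/(1/2) = 53/2, q_M = (58 − 159/4)/(1/2) = 73/2, q_V = (48 − 159/4)/(1/2) = 33/2.
Price P = 61 - (1/2)·(159/2) = 85/4.
Vertex's profit: (85/4 - 13)·(33/2) = 1089/8.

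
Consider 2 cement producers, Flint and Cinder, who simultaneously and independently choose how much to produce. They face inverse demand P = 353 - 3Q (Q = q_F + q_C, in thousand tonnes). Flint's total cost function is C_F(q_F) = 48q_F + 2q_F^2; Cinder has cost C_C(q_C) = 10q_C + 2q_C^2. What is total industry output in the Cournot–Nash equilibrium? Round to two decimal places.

49.85

Flint's profit: π_F = (353 - 3Q)q_F - (48q_F + 2q_F²). Setting ∂π_F/∂q_F = 0: 305 - 10q_F - 3(q_C) = 0.
Cinder's profit: π_C = (353 - 3Q)q_C - (10q_C + 2q_C²). Setting ∂π_C/∂q_C = 0: 343 - 10q_C - 3(q_F) = 0.
Best responses: q_F = (305 - 3q_C)/10, q_C = (343 - 3q_F)/10.
Solving the pair: q_F = 22.2088, q_C = 27.6374.
Total output Q = 22.2088 + 27.6374 = 648/13.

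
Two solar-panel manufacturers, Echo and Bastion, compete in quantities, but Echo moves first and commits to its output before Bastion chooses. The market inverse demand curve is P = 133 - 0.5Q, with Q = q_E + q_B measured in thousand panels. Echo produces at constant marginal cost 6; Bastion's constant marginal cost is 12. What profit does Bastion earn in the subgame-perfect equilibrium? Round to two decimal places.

Solve by backward induction. Given q_E, the follower Bastion maximises π_B = (133 - (1/2)q_E - (1/2)q_B)q_B - 12q_B.
Follower FOC: 121 - (1/2)q_E - q_B = 0, so q_B(q_E) = (121 - (1/2)q_E).
Echo substitutes q_B(q_E) into its own profit: π_E = q_E(133 - (1/2)q_E - (121 - (1/2)q_E)/2) - 6q_E = (145/2 - (1/4)q_E)q_E - 6q_E.
Leader FOC: 133/2 - (1/2)q_E = 0, so q_E = 133.
Then q_B = (121 - (1/2)·133) = 109/2.
Price P = 133 - (1/2)·(375/2) = 157/4.
Bastion's profit: (157/4 - 12)·(109/2) = 1485.1250.

1485.13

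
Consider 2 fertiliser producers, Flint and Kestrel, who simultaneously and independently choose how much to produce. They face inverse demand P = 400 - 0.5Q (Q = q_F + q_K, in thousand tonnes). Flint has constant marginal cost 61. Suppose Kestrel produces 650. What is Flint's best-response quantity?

With the rival's output fixed at 650, Flint's profit is π_F = (400 - (1/2)·650 - (1/2)q_F)q_F - (61q_F) = (75 - (1/2)q_F)q_F - (61q_F).
∂π_F/∂q_F = 14 - q_F = 0, so q_F = 14.

14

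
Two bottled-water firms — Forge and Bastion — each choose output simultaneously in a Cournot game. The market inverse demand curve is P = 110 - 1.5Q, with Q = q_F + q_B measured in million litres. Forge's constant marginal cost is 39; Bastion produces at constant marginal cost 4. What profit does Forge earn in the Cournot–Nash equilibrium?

96

Forge's profit: π_F = (110 - 1.5Q)q_F - (39q_F). Setting ∂π_F/∂q_F = 0: 71 - 3q_F - (3/2)(q_B) = 0.
Bastion's first-order condition: 106 - 3q_B - (3/2)(q_F) = 0.
Rearranging gives the reaction functions q_F = (71 - (3/2)q_B)/3 and q_B = (106 - (3/2)q_F)/3.
Solving the pair: q_F = 8, q_B = 94/3.
Price P = 110 - (3/2)·(118/3) = 51.
Forge's profit: (51 - 39)·8 = 96.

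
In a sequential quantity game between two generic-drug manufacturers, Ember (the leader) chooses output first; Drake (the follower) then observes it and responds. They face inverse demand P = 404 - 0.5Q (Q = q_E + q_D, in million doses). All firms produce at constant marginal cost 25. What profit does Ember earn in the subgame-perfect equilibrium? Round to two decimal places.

35910.25

The follower Drake best-responds to any q_E: π_D = (404 - 0.5Q)q_D - 25q_D.
Follower FOC: 379 - (1/2)q_E - q_D = 0, so q_D(q_E) = (379 - (1/2)q_E).
The leader anticipates this reaction. Substituting into P = 404 - 0.5Q gives P = 429/2 - (1/4)q_E, so π_E = (429/2 - (1/4)q_E)q_E - 25q_E.
Maximising: ∂π_E/∂q_E = 379/2 - (1/2)q_E = 0, giving q_E = 379.
Then q_D = (379 - (1/2)·379) = 379/2.
Price P = 404 - (1/2)·(1137/2) = 479/4.
Ember's profit: (479/4 - 25)·379 = 35910.2500.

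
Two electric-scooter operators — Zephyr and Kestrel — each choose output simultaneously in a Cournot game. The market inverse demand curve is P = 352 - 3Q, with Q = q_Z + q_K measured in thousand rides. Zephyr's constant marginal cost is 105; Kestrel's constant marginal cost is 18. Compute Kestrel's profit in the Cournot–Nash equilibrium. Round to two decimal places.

6564.48

Zephyr's profit: π_Z = (352 - 3Q)q_Z - (105q_Z). Setting ∂π_Z/∂q_Z = 0: 247 - 6q_Z - 3(q_K) = 0.
Kestrel's first-order condition: 334 - 6q_K - 3(q_Z) = 0.
Best responses: q_Z = (247 - 3q_K)/6, q_K = (334 - 3q_Z)/6.
Solving the pair: q_Z = 160/9, q_K = 421/9.
Price P = 352 - 3·(581/9) = 475/3.
Kestrel's profit: (475/3 - 18)·(421/9) = 6564.4815.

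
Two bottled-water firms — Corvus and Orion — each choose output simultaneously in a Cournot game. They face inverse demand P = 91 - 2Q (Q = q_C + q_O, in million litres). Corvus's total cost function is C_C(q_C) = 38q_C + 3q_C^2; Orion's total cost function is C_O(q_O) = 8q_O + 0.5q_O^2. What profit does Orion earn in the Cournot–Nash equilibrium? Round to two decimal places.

619.30

Corvus's profit: π_C = (91 - 2Q)q_C - (38q_C + 3q_C²). Setting ∂π_C/∂q_C = 0: 53 - 10q_C - 2(q_O) = 0.
Orion's first-order condition: 83 - 5q_O - 2(q_C) = 0.
So q_C = (53 - 2q_O)/10 and q_O = (83 - 2q_C)/5.
Solving the pair: q_C = 99/46, q_O = 362/23.
Price P = 91 - 2·(823/46) = 1270/23.
Orion's profit: (1270/23)·(362/23) - 8·(362/23) - (1/2)(362/23)² = 619.3006.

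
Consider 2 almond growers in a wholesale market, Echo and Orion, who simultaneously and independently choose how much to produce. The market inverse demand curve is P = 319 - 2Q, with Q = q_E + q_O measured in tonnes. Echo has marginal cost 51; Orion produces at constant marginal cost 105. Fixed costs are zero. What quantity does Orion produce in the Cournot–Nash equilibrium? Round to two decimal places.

Echo's profit: π_E = (319 - 2Q)q_E - (51q_E). Setting ∂π_E/∂q_E = 0: 268 - 4q_E - 2(q_O) = 0.
Orion's first-order condition: 214 - 4q_O - 2(q_E) = 0.
Best responses: q_E = (268 - 2q_O)/4, q_O = (214 - 2q_E)/4.
Substituting one into the other gives q_E = 161/3 and q_O = 80/3.

26.67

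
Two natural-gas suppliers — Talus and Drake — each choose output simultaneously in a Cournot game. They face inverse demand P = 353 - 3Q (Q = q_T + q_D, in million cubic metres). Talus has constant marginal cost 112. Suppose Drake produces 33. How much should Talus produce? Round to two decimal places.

23.67

With the rival's output fixed at 33, Talus's profit is π_T = (353 - 3·33 - 3q_T)q_T - (112q_T) = (254 - 3q_T)q_T - (112q_T).
∂π_T/∂q_T = 142 - 6q_T = 0, so q_T = 71/3.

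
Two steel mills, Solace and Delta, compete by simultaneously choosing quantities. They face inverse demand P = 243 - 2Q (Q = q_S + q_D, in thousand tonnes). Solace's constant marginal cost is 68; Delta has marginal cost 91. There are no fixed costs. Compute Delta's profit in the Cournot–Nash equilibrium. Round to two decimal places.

Solace's profit: π_S = (243 - 2Q)q_S - (68q_S). Setting ∂π_S/∂q_S = 0: 175 - 4q_S - 2(q_D) = 0.
Delta's profit: π_D = (243 - 2Q)q_D - (91q_D). Setting ∂π_D/∂q_D = 0: 152 - 4q_D - 2(q_S) = 0.
Rearranging gives the reaction functions q_S = (175 - 2q_D)/4 and q_D = (152 - 2q_S)/4.
Solving the pair: q_S = 33, q_D = 43/2.
Price P = 243 - 2·(109/2) = 134.
Delta's profit: (134 - 91)·(43/2) = 1849/2.

924.50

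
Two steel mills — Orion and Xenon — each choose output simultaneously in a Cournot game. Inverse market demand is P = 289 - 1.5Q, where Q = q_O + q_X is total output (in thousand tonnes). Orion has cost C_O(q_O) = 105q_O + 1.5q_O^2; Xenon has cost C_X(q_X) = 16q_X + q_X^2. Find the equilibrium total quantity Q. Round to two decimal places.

67.48

Orion's profit: π_O = (289 - 1.5Q)q_O - (105q_O + (3/2)q_O²). Setting ∂π_O/∂q_O = 0: 184 - 6q_O - (3/2)(q_X) = 0.
Xenon's profit: π_X = (289 - 1.5Q)q_X - (16q_X + q_X²). Setting ∂π_X/∂q_X = 0: 273 - 5q_X - (3/2)(q_O) = 0.
Rearranging gives the reaction functions q_O = (184 - (3/2)q_X)/6 and q_X = (273 - (3/2)q_O)/5.
Solving the pair: q_O = 18.3964, q_X = 1816/37.
Total output Q = 18.3964 + 1816/37 = 67.4775.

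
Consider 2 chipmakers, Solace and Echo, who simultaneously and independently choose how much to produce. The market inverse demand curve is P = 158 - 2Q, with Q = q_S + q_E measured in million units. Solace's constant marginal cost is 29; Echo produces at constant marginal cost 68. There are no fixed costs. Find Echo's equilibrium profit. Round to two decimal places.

Solace's profit: π_S = (158 - 2Q)q_S - (29q_S). Setting ∂π_S/∂q_S = 0: 129 - 4q_S - 2(q_E) = 0.
Echo's first-order condition: 90 - 4q_E - 2(q_S) = 0.
So q_S = (129 - 2q_E)/4 and q_E = (90 - 2q_S)/4.
Substituting one into the other gives q_S = 28 and q_E = 17/2.
Price P = 158 - 2·(73/2) = 85.
Echo's profit: (85 - 68)·(17/2) = 289/2.

144.50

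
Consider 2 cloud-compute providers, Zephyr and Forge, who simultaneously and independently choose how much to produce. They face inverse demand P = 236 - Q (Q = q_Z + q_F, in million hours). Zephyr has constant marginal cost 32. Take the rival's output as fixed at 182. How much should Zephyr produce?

11

With the rival's output fixed at 182, Zephyr's profit is π_Z = (236 - 182 - q_Z)q_Z - (32q_Z) = (54 - q_Z)q_Z - (32q_Z).
∂π_Z/∂q_Z = 22 - 2q_Z = 0, so q_Z = 11.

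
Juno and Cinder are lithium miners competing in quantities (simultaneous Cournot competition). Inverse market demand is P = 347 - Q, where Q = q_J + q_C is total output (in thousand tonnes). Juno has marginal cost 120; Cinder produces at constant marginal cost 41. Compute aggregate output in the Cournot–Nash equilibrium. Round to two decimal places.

177.67

Juno's profit: π_J = (347 - Q)q_J - (120q_J). Setting ∂π_J/∂q_J = 0: 227 - 2q_J - (q_C) = 0.
Cinder's first-order condition: 306 - 2q_C - (q_J) = 0.
Best responses: q_J = (227 - q_C)/2, q_C = (306 - q_J)/2.
Substituting one into the other gives q_J = 148/3 and q_C = 385/3.
Total output Q = 148/3 + 385/3 = 533/3.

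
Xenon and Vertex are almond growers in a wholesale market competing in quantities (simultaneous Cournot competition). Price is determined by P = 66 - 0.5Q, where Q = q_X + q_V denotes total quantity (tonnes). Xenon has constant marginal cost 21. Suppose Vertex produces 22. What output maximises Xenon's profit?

With the rival's output fixed at 22, Xenon's profit is π_X = (66 - (1/2)·22 - (1/2)q_X)q_X - (21q_X) = (55 - (1/2)q_X)q_X - (21q_X).
∂π_X/∂q_X = 34 - q_X = 0, so q_X = 34.

34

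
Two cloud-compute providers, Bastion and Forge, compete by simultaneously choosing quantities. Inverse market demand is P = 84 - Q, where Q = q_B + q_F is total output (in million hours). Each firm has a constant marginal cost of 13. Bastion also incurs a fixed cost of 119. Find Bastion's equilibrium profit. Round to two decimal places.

A representative firm's profit is π_i = q_i(84 - Q) - 13q_i.
Setting ∂π_i/∂q_i = 0 with rivals' quantities fixed: 71 - 2q_i - q_j = 0.
By symmetry each firm produces the same amount; substituting q_j = q_i yields q_i = 71/3.
Price P = 84 - 142/3 = 110/3.
Bastion's profit: (110/3 - 13)·(71/3) - 119 = 441.1111.

441.11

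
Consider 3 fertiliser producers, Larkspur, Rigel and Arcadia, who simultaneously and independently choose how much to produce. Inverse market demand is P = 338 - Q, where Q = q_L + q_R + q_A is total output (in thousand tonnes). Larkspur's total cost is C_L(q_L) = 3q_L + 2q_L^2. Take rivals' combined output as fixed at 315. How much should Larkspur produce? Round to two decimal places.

With rivals' combined output fixed at 315, Larkspur's profit is π_L = (338 - 315 - q_L)q_L - (3q_L + 2q_L²) = (23 - q_L)q_L - (3q_L + 2q_L²).
∂π_L/∂q_L = 20 - 6q_L = 0, so q_L = 10/3.

3.33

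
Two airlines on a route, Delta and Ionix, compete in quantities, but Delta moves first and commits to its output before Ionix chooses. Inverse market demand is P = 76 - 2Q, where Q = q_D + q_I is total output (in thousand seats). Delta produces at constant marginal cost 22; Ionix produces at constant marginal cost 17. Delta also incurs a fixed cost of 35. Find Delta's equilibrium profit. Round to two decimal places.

115.06

Solve by backward induction. Given q_D, the follower Ionix maximises π_I = (76 - 2q_D - 2q_I)q_I - 17q_I.
Follower FOC: 59 - 2q_D - 4q_I = 0, so q_I(q_D) = (59 - 2q_D)/4.
Delta substitutes q_I(q_D) into its own profit: π_D = q_D(76 - 2q_D - (59 - 2q_D)/2) - 22q_D = (93/2 - q_D)q_D - 22q_D.
Leader FOC: 49/2 - 2q_D = 0, so q_D = 49/4.
Then q_I = (59 - 2·(49/4))/4 = 69/8.
Price P = 76 - 2·(167/8) = 137/4.
Delta's profit: (137/4 - 22)·(49/4) - 35 = 1841/16.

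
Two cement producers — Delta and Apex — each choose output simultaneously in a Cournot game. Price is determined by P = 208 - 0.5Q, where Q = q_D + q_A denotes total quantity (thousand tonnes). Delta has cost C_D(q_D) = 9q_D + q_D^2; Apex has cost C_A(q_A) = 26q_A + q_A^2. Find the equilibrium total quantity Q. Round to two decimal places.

108.86

Delta's profit: π_D = (208 - 0.5Q)q_D - (9q_D + q_D²). Setting ∂π_D/∂q_D = 0: 199 - 3q_D - (1/2)(q_A) = 0.
Apex's first-order condition: 182 - 3q_A - (1/2)(q_D) = 0.
So q_D = (199 - (1/2)q_A)/3 and q_A = (182 - (1/2)q_D)/3.
Substituting one into the other gives q_D = 57.8286 and q_A = 1786/35.
Total output Q = 57.8286 + 1786/35 = 762/7.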